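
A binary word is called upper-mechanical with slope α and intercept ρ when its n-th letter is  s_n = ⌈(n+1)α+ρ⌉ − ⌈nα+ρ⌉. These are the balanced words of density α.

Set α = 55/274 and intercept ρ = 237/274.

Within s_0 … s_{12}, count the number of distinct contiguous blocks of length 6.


5

t_n = ⌈(n·55+237)/274⌉ for n = 0 … 13:
  n=0…9: ⌈237/274⌉=1 ⌈292/274⌉=2 ⌈347/274⌉=2 ⌈402/274⌉=2 ⌈457/274⌉=2 ⌈512/274⌉=2 ⌈567/274⌉=3 ⌈622/274⌉=3 ⌈677/274⌉=3 ⌈732/274⌉=3
  n=10…13: ⌈787/274⌉=3 ⌈842/274⌉=4 ⌈897/274⌉=4 ⌈952/274⌉=4
s_n = t_(n+1) − t_n for n = 0 … 12 gives
prefix = 1000010000100
slide a length-6 window over [0..5] … [7..12] (8 windows); first occurrence of each distinct factor:
  [  0..  5] 100001
  [  1..  6] 000010
  [  2..  7] 000100
  [  3..  8] 001000
  [  4..  9] 010000
  (the other 3 windows repeat one of these)
distinct factors: {000010, 000100, 001000, 010000, 100001}
count = 5  (Sturmian bound for length 6 is 7)


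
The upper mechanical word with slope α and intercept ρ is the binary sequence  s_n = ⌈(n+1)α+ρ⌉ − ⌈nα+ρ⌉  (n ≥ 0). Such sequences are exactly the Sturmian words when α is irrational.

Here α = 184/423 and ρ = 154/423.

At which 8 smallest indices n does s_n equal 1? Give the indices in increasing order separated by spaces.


1 3 6 8 10 12 15 17

n=0: ⌈338/423⌉−⌈154/423⌉ = 1−1 = 0
n=1: ⌈522/423⌉−⌈338/423⌉ = 2−1 = 1  ← one
n=2: ⌈706/423⌉−⌈522/423⌉ = 2−2 = 0
n=3: ⌈890/423⌉−⌈706/423⌉ = 3−2 = 1  ← one
n=4: ⌈1074/423⌉−⌈890/423⌉ = 3−3 = 0
n=5: ⌈1258/423⌉−⌈1074/423⌉ = 3−3 = 0
n=6: ⌈1442/423⌉−⌈1258/423⌉ = 4−3 = 1  ← one
n=7: ⌈1626/423⌉−⌈1442/423⌉ = 4−4 = 0
n=8: ⌈1810/423⌉−⌈1626/423⌉ = 5−4 = 1  ← one
n=9: ⌈1994/423⌉−⌈1810/423⌉ = 5−5 = 0
n=10: ⌈2178/423⌉−⌈1994/423⌉ = 6−5 = 1  ← one
n=11: ⌈2362/423⌉−⌈2178/423⌉ = 6−6 = 0
n=12: ⌈2546/423⌉−⌈2362/423⌉ = 7−6 = 1  ← one
n=13: ⌈2730/423⌉−⌈2546/423⌉ = 7−7 = 0
n=14: ⌈2914/423⌉−⌈2730/423⌉ = 7−7 = 0
n=15: ⌈3098/423⌉−⌈2914/423⌉ = 8−7 = 1  ← one
n=16: ⌈3282/423⌉−⌈3098/423⌉ = 8−8 = 0
n=17: ⌈3466/423⌉−⌈3282/423⌉ = 9−8 = 1  ← one
positions of the first 8 ones: 1 3 6 8 10 12 15 17


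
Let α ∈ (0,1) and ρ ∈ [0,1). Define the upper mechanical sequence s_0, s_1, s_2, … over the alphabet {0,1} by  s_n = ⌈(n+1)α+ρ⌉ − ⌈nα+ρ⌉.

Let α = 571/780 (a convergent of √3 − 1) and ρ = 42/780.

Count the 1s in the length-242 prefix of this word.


177

#1s = Σ_{n=0}^{241} s_n = Σ_{n=0}^{241} (⌈(n+1)α+ρ⌉ − ⌈nα+ρ⌉)
the sum telescopes: every ⌈nα+ρ⌉ with 0 < n < 242 appears once with + and once with −, leaving ⌈242α+ρ⌉ − ⌈0·α+ρ⌉
242α + ρ = (242·571 + 42) / 780 = 138224/780
ρ = 42/780
⌈138224/780⌉ = 178,  ⌈42/780⌉ = 1
#1s = 178 − 1 = 177


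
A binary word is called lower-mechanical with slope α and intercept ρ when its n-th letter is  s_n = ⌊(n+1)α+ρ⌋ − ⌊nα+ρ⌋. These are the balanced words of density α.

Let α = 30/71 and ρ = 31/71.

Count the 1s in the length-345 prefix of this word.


146

#1s = Σ_{n=0}^{344} s_n = Σ_{n=0}^{344} (⌊(n+1)α+ρ⌋ − ⌊nα+ρ⌋)
the sum telescopes: every ⌊nα+ρ⌋ with 0 < n < 345 appears once with + and once with −, leaving ⌊345α+ρ⌋ − ⌊0·α+ρ⌋
345α + ρ = (345·30 + 31) / 71 = 10381/71
ρ = 31/71
⌊10381/71⌋ = 146,  ⌊31/71⌋ = 0
#1s = 146 − 0 = 146


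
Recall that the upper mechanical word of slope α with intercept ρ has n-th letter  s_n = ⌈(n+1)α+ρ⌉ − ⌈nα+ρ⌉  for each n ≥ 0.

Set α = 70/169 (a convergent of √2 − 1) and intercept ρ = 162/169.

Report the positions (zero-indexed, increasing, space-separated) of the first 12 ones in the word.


0 2 4 7 9 12 14 17 19 21 24 26

n=0: ⌈232/169⌉−⌈162/169⌉ = 2−1 = 1  ← one
n=1: ⌈302/169⌉−⌈232/169⌉ = 2−2 = 0
n=2: ⌈372/169⌉−⌈302/169⌉ = 3−2 = 1  ← one
n=3: ⌈442/169⌉−⌈372/169⌉ = 3−3 = 0
n=4: ⌈512/169⌉−⌈442/169⌉ = 4−3 = 1  ← one
n=5: ⌈582/169⌉−⌈512/169⌉ = 4−4 = 0
n=6: ⌈652/169⌉−⌈582/169⌉ = 4−4 = 0
n=7: ⌈722/169⌉−⌈652/169⌉ = 5−4 = 1  ← one
n=8: ⌈792/169⌉−⌈722/169⌉ = 5−5 = 0
n=9: ⌈862/169⌉−⌈792/169⌉ = 6−5 = 1  ← one
n=10: ⌈932/169⌉−⌈862/169⌉ = 6−6 = 0
n=11: ⌈1002/169⌉−⌈932/169⌉ = 6−6 = 0
n=12: ⌈1072/169⌉−⌈1002/169⌉ = 7−6 = 1  ← one
n=13: ⌈1142/169⌉−⌈1072/169⌉ = 7−7 = 0
n=14: ⌈1212/169⌉−⌈1142/169⌉ = 8−7 = 1  ← one
n=15: ⌈1282/169⌉−⌈1212/169⌉ = 8−8 = 0
n=16: ⌈1352/169⌉−⌈1282/169⌉ = 8−8 = 0
n=17: ⌈1422/169⌉−⌈1352/169⌉ = 9−8 = 1  ← one
n=18: ⌈1492/169⌉−⌈1422/169⌉ = 9−9 = 0
n=19: ⌈1562/169⌉−⌈1492/169⌉ = 10−9 = 1  ← one
n=20: ⌈1632/169⌉−⌈1562/169⌉ = 10−10 = 0
n=21: ⌈1702/169⌉−⌈1632/169⌉ = 11−10 = 1  ← one
n=22: ⌈1772/169⌉−⌈1702/169⌉ = 11−11 = 0
n=23: ⌈1842/169⌉−⌈1772/169⌉ = 11−11 = 0
n=24: ⌈1912/169⌉−⌈1842/169⌉ = 12−11 = 1  ← one
n=25: ⌈1982/169⌉−⌈1912/169⌉ = 12−12 = 0
n=26: ⌈2052/169⌉−⌈1982/169⌉ = 13−12 = 1  ← one
positions of the first 12 ones: 0 2 4 7 9 12 14 17 19 21 24 26


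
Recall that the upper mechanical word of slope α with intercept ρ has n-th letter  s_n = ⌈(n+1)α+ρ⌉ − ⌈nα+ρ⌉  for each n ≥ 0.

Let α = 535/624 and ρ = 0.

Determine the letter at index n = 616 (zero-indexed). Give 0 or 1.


(n+1)α + ρ = (617·535) / 624 = 330095/624
nα + ρ     = (616·535) / 624 = 329560/624
⌈330095/624⌉ = 529,  ⌈329560/624⌉ = 529
s_{616} = 529 − 529 = 0

0


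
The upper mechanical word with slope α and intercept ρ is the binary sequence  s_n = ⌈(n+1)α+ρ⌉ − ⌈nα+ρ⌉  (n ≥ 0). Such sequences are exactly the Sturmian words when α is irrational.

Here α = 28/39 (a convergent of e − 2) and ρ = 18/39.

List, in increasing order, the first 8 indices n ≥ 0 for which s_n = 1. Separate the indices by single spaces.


n=0: ⌈46/39⌉−⌈18/39⌉ = 2−1 = 1  ← one
n=1: ⌈74/39⌉−⌈46/39⌉ = 2−2 = 0
n=2: ⌈102/39⌉−⌈74/39⌉ = 3−2 = 1  ← one
n=3: ⌈130/39⌉−⌈102/39⌉ = 4−3 = 1  ← one
n=4: ⌈158/39⌉−⌈130/39⌉ = 5−4 = 1  ← one
n=5: ⌈186/39⌉−⌈158/39⌉ = 5−5 = 0
n=6: ⌈214/39⌉−⌈186/39⌉ = 6−5 = 1  ← one
n=7: ⌈242/39⌉−⌈214/39⌉ = 7−6 = 1  ← one
n=8: ⌈270/39⌉−⌈242/39⌉ = 7−7 = 0
n=9: ⌈298/39⌉−⌈270/39⌉ = 8−7 = 1  ← one
n=10: ⌈326/39⌉−⌈298/39⌉ = 9−8 = 1  ← one
positions of the first 8 ones: 0 2 3 4 6 7 9 10

0 2 3 4 6 7 9 10


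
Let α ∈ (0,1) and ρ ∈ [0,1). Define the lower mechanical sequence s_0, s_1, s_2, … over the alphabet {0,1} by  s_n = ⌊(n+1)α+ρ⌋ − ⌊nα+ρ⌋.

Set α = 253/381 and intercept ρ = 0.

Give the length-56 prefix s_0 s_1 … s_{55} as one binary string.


n=0: ⌊(1·253)/381⌋ − ⌊(0·253)/381⌋ = ⌊253/381⌋ − ⌊0/381⌋ = 0 − 0 = 0
n=1: ⌊(2·253)/381⌋ − ⌊(1·253)/381⌋ = ⌊506/381⌋ − ⌊253/381⌋ = 1 − 0 = 1
n=2: ⌊(3·253)/381⌋ − ⌊(2·253)/381⌋ = ⌊759/381⌋ − ⌊506/381⌋ = 1 − 1 = 0
n=3: ⌊(4·253)/381⌋ − ⌊(3·253)/381⌋ = ⌊1012/381⌋ − ⌊759/381⌋ = 2 − 1 = 1
n=4: ⌊(5·253)/381⌋ − ⌊(4·253)/381⌋ = ⌊1265/381⌋ − ⌊1012/381⌋ = 3 − 2 = 1
n=5: ⌊(6·253)/381⌋ − ⌊(5·253)/381⌋ = ⌊1518/381⌋ − ⌊1265/381⌋ = 3 − 3 = 0
n=6: ⌊(7·253)/381⌋ − ⌊(6·253)/381⌋ = ⌊1771/381⌋ − ⌊1518/381⌋ = 4 − 3 = 1
n=7: ⌊(8·253)/381⌋ − ⌊(7·253)/381⌋ = ⌊2024/381⌋ − ⌊1771/381⌋ = 5 − 4 = 1
n=8: ⌊(9·253)/381⌋ − ⌊(8·253)/381⌋ = ⌊2277/381⌋ − ⌊2024/381⌋ = 5 − 5 = 0
n=9: ⌊(10·253)/381⌋ − ⌊(9·253)/381⌋ = ⌊2530/381⌋ − ⌊2277/381⌋ = 6 − 5 = 1
n=10: ⌊(11·253)/381⌋ − ⌊(10·253)/381⌋ = ⌊2783/381⌋ − ⌊2530/381⌋ = 7 − 6 = 1
n=11: ⌊(12·253)/381⌋ − ⌊(11·253)/381⌋ = ⌊3036/381⌋ − ⌊2783/381⌋ = 7 − 7 = 0
n=12: ⌊(13·253)/381⌋ − ⌊(12·253)/381⌋ = ⌊3289/381⌋ − ⌊3036/381⌋ = 8 − 7 = 1
n=13: ⌊(14·253)/381⌋ − ⌊(13·253)/381⌋ = ⌊3542/381⌋ − ⌊3289/381⌋ = 9 − 8 = 1
n=14: ⌊(15·253)/381⌋ − ⌊(14·253)/381⌋ = ⌊3795/381⌋ − ⌊3542/381⌋ = 9 − 9 = 0
n=15: ⌊(16·253)/381⌋ − ⌊(15·253)/381⌋ = ⌊4048/381⌋ − ⌊3795/381⌋ = 10 − 9 = 1
n=16: ⌊(17·253)/381⌋ − ⌊(16·253)/381⌋ = ⌊4301/381⌋ − ⌊4048/381⌋ = 11 − 10 = 1
n=17: ⌊(18·253)/381⌋ − ⌊(17·253)/381⌋ = ⌊4554/381⌋ − ⌊4301/381⌋ = 11 − 11 = 0
n=18: ⌊(19·253)/381⌋ − ⌊(18·253)/381⌋ = ⌊4807/381⌋ − ⌊4554/381⌋ = 12 − 11 = 1
n=19: ⌊(20·253)/381⌋ − ⌊(19·253)/381⌋ = ⌊5060/381⌋ − ⌊4807/381⌋ = 13 − 12 = 1
n=20: ⌊(21·253)/381⌋ − ⌊(20·253)/381⌋ = ⌊5313/381⌋ − ⌊5060/381⌋ = 13 − 13 = 0
n=21: ⌊(22·253)/381⌋ − ⌊(21·253)/381⌋ = ⌊5566/381⌋ − ⌊5313/381⌋ = 14 − 13 = 1
n=22: ⌊(23·253)/381⌋ − ⌊(22·253)/381⌋ = ⌊5819/381⌋ − ⌊5566/381⌋ = 15 − 14 = 1
n=23: ⌊(24·253)/381⌋ − ⌊(23·253)/381⌋ = ⌊6072/381⌋ − ⌊5819/381⌋ = 15 − 15 = 0
n=24: ⌊(25·253)/381⌋ − ⌊(24·253)/381⌋ = ⌊6325/381⌋ − ⌊6072/381⌋ = 16 − 15 = 1
n=25: ⌊(26·253)/381⌋ − ⌊(25·253)/381⌋ = ⌊6578/381⌋ − ⌊6325/381⌋ = 17 − 16 = 1
n=26: ⌊(27·253)/381⌋ − ⌊(26·253)/381⌋ = ⌊6831/381⌋ − ⌊6578/381⌋ = 17 − 17 = 0
n=27: ⌊(28·253)/381⌋ − ⌊(27·253)/381⌋ = ⌊7084/381⌋ − ⌊6831/381⌋ = 18 − 17 = 1
n=28: ⌊(29·253)/381⌋ − ⌊(28·253)/381⌋ = ⌊7337/381⌋ − ⌊7084/381⌋ = 19 − 18 = 1
n=29: ⌊(30·253)/381⌋ − ⌊(29·253)/381⌋ = ⌊7590/381⌋ − ⌊7337/381⌋ = 19 − 19 = 0
n=30: ⌊(31·253)/381⌋ − ⌊(30·253)/381⌋ = ⌊7843/381⌋ − ⌊7590/381⌋ = 20 − 19 = 1
n=31: ⌊(32·253)/381⌋ − ⌊(31·253)/381⌋ = ⌊8096/381⌋ − ⌊7843/381⌋ = 21 − 20 = 1
n=32: ⌊(33·253)/381⌋ − ⌊(32·253)/381⌋ = ⌊8349/381⌋ − ⌊8096/381⌋ = 21 − 21 = 0
n=33: ⌊(34·253)/381⌋ − ⌊(33·253)/381⌋ = ⌊8602/381⌋ − ⌊8349/381⌋ = 22 − 21 = 1
n=34: ⌊(35·253)/381⌋ − ⌊(34·253)/381⌋ = ⌊8855/381⌋ − ⌊8602/381⌋ = 23 − 22 = 1
n=35: ⌊(36·253)/381⌋ − ⌊(35·253)/381⌋ = ⌊9108/381⌋ − ⌊8855/381⌋ = 23 − 23 = 0
n=36: ⌊(37·253)/381⌋ − ⌊(36·253)/381⌋ = ⌊9361/381⌋ − ⌊9108/381⌋ = 24 − 23 = 1
n=37: ⌊(38·253)/381⌋ − ⌊(37·253)/381⌋ = ⌊9614/381⌋ − ⌊9361/381⌋ = 25 − 24 = 1
n=38: ⌊(39·253)/381⌋ − ⌊(38·253)/381⌋ = ⌊9867/381⌋ − ⌊9614/381⌋ = 25 − 25 = 0
n=39: ⌊(40·253)/381⌋ − ⌊(39·253)/381⌋ = ⌊10120/381⌋ − ⌊9867/381⌋ = 26 − 25 = 1
n=40: ⌊(41·253)/381⌋ − ⌊(40·253)/381⌋ = ⌊10373/381⌋ − ⌊10120/381⌋ = 27 − 26 = 1
n=41: ⌊(42·253)/381⌋ − ⌊(41·253)/381⌋ = ⌊10626/381⌋ − ⌊10373/381⌋ = 27 − 27 = 0
n=42: ⌊(43·253)/381⌋ − ⌊(42·253)/381⌋ = ⌊10879/381⌋ − ⌊10626/381⌋ = 28 − 27 = 1
n=43: ⌊(44·253)/381⌋ − ⌊(43·253)/381⌋ = ⌊11132/381⌋ − ⌊10879/381⌋ = 29 − 28 = 1
n=44: ⌊(45·253)/381⌋ − ⌊(44·253)/381⌋ = ⌊11385/381⌋ − ⌊11132/381⌋ = 29 − 29 = 0
n=45: ⌊(46·253)/381⌋ − ⌊(45·253)/381⌋ = ⌊11638/381⌋ − ⌊11385/381⌋ = 30 − 29 = 1
n=46: ⌊(47·253)/381⌋ − ⌊(46·253)/381⌋ = ⌊11891/381⌋ − ⌊11638/381⌋ = 31 − 30 = 1
n=47: ⌊(48·253)/381⌋ − ⌊(47·253)/381⌋ = ⌊12144/381⌋ − ⌊11891/381⌋ = 31 − 31 = 0
n=48: ⌊(49·253)/381⌋ − ⌊(48·253)/381⌋ = ⌊12397/381⌋ − ⌊12144/381⌋ = 32 − 31 = 1
n=49: ⌊(50·253)/381⌋ − ⌊(49·253)/381⌋ = ⌊12650/381⌋ − ⌊12397/381⌋ = 33 − 32 = 1
n=50: ⌊(51·253)/381⌋ − ⌊(50·253)/381⌋ = ⌊12903/381⌋ − ⌊12650/381⌋ = 33 − 33 = 0
n=51: ⌊(52·253)/381⌋ − ⌊(51·253)/381⌋ = ⌊13156/381⌋ − ⌊12903/381⌋ = 34 − 33 = 1
n=52: ⌊(53·253)/381⌋ − ⌊(52·253)/381⌋ = ⌊13409/381⌋ − ⌊13156/381⌋ = 35 − 34 = 1
n=53: ⌊(54·253)/381⌋ − ⌊(53·253)/381⌋ = ⌊13662/381⌋ − ⌊13409/381⌋ = 35 − 35 = 0
n=54: ⌊(55·253)/381⌋ − ⌊(54·253)/381⌋ = ⌊13915/381⌋ − ⌊13662/381⌋ = 36 − 35 = 1
n=55: ⌊(56·253)/381⌋ − ⌊(55·253)/381⌋ = ⌊14168/381⌋ − ⌊13915/381⌋ = 37 − 36 = 1

01011011011011011011011011011011011011011011011011011011


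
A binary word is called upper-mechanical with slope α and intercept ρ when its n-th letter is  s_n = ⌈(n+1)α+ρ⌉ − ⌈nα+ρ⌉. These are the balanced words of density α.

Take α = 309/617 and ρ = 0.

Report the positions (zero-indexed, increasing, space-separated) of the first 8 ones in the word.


n=0: ⌈309/617⌉−⌈0/617⌉ = 1−0 = 1  ← one
n=1: ⌈618/617⌉−⌈309/617⌉ = 2−1 = 1  ← one
n=2: ⌈927/617⌉−⌈618/617⌉ = 2−2 = 0
n=3: ⌈1236/617⌉−⌈927/617⌉ = 3−2 = 1  ← one
n=4: ⌈1545/617⌉−⌈1236/617⌉ = 3−3 = 0
n=5: ⌈1854/617⌉−⌈1545/617⌉ = 4−3 = 1  ← one
n=6: ⌈2163/617⌉−⌈1854/617⌉ = 4−4 = 0
n=7: ⌈2472/617⌉−⌈2163/617⌉ = 5−4 = 1  ← one
n=8: ⌈2781/617⌉−⌈2472/617⌉ = 5−5 = 0
n=9: ⌈3090/617⌉−⌈2781/617⌉ = 6−5 = 1  ← one
n=10: ⌈3399/617⌉−⌈3090/617⌉ = 6−6 = 0
n=11: ⌈3708/617⌉−⌈3399/617⌉ = 7−6 = 1  ← one
n=12: ⌈4017/617⌉−⌈3708/617⌉ = 7−7 = 0
n=13: ⌈4326/617⌉−⌈4017/617⌉ = 8−7 = 1  ← one
positions of the first 8 ones: 0 1 3 5 7 9 11 13

0 1 3 5 7 9 11 13


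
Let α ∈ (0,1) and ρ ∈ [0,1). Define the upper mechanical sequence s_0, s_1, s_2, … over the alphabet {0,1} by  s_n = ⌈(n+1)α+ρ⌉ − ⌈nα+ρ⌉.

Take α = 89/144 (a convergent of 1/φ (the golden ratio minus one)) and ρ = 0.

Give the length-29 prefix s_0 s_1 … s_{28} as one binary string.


n=0: ⌈(1·89)/144⌉ − ⌈(0·89)/144⌉ = ⌈89/144⌉ − ⌈0/144⌉ = 1 − 0 = 1
n=1: ⌈(2·89)/144⌉ − ⌈(1·89)/144⌉ = ⌈178/144⌉ − ⌈89/144⌉ = 2 − 1 = 1
n=2: ⌈(3·89)/144⌉ − ⌈(2·89)/144⌉ = ⌈267/144⌉ − ⌈178/144⌉ = 2 − 2 = 0
n=3: ⌈(4·89)/144⌉ − ⌈(3·89)/144⌉ = ⌈356/144⌉ − ⌈267/144⌉ = 3 − 2 = 1
n=4: ⌈(5·89)/144⌉ − ⌈(4·89)/144⌉ = ⌈445/144⌉ − ⌈356/144⌉ = 4 − 3 = 1
n=5: ⌈(6·89)/144⌉ − ⌈(5·89)/144⌉ = ⌈534/144⌉ − ⌈445/144⌉ = 4 − 4 = 0
n=6: ⌈(7·89)/144⌉ − ⌈(6·89)/144⌉ = ⌈623/144⌉ − ⌈534/144⌉ = 5 − 4 = 1
n=7: ⌈(8·89)/144⌉ − ⌈(7·89)/144⌉ = ⌈712/144⌉ − ⌈623/144⌉ = 5 − 5 = 0
n=8: ⌈(9·89)/144⌉ − ⌈(8·89)/144⌉ = ⌈801/144⌉ − ⌈712/144⌉ = 6 − 5 = 1
n=9: ⌈(10·89)/144⌉ − ⌈(9·89)/144⌉ = ⌈890/144⌉ − ⌈801/144⌉ = 7 − 6 = 1
n=10: ⌈(11·89)/144⌉ − ⌈(10·89)/144⌉ = ⌈979/144⌉ − ⌈890/144⌉ = 7 − 7 = 0
n=11: ⌈(12·89)/144⌉ − ⌈(11·89)/144⌉ = ⌈1068/144⌉ − ⌈979/144⌉ = 8 − 7 = 1
n=12: ⌈(13·89)/144⌉ − ⌈(12·89)/144⌉ = ⌈1157/144⌉ − ⌈1068/144⌉ = 9 − 8 = 1
n=13: ⌈(14·89)/144⌉ − ⌈(13·89)/144⌉ = ⌈1246/144⌉ − ⌈1157/144⌉ = 9 − 9 = 0
n=14: ⌈(15·89)/144⌉ − ⌈(14·89)/144⌉ = ⌈1335/144⌉ − ⌈1246/144⌉ = 10 − 9 = 1
n=15: ⌈(16·89)/144⌉ − ⌈(15·89)/144⌉ = ⌈1424/144⌉ − ⌈1335/144⌉ = 10 − 10 = 0
n=16: ⌈(17·89)/144⌉ − ⌈(16·89)/144⌉ = ⌈1513/144⌉ − ⌈1424/144⌉ = 11 − 10 = 1
n=17: ⌈(18·89)/144⌉ − ⌈(17·89)/144⌉ = ⌈1602/144⌉ − ⌈1513/144⌉ = 12 − 11 = 1
n=18: ⌈(19·89)/144⌉ − ⌈(18·89)/144⌉ = ⌈1691/144⌉ − ⌈1602/144⌉ = 12 − 12 = 0
n=19: ⌈(20·89)/144⌉ − ⌈(19·89)/144⌉ = ⌈1780/144⌉ − ⌈1691/144⌉ = 13 − 12 = 1
n=20: ⌈(21·89)/144⌉ − ⌈(20·89)/144⌉ = ⌈1869/144⌉ − ⌈1780/144⌉ = 13 − 13 = 0
n=21: ⌈(22·89)/144⌉ − ⌈(21·89)/144⌉ = ⌈1958/144⌉ − ⌈1869/144⌉ = 14 − 13 = 1
n=22: ⌈(23·89)/144⌉ − ⌈(22·89)/144⌉ = ⌈2047/144⌉ − ⌈1958/144⌉ = 15 − 14 = 1
n=23: ⌈(24·89)/144⌉ − ⌈(23·89)/144⌉ = ⌈2136/144⌉ − ⌈2047/144⌉ = 15 − 15 = 0
n=24: ⌈(25·89)/144⌉ − ⌈(24·89)/144⌉ = ⌈2225/144⌉ − ⌈2136/144⌉ = 16 − 15 = 1
n=25: ⌈(26·89)/144⌉ − ⌈(25·89)/144⌉ = ⌈2314/144⌉ − ⌈2225/144⌉ = 17 − 16 = 1
n=26: ⌈(27·89)/144⌉ − ⌈(26·89)/144⌉ = ⌈2403/144⌉ − ⌈2314/144⌉ = 17 − 17 = 0
n=27: ⌈(28·89)/144⌉ − ⌈(27·89)/144⌉ = ⌈2492/144⌉ − ⌈2403/144⌉ = 18 − 17 = 1
n=28: ⌈(29·89)/144⌉ − ⌈(28·89)/144⌉ = ⌈2581/144⌉ − ⌈2492/144⌉ = 18 − 18 = 0

11011010110110101101011011010


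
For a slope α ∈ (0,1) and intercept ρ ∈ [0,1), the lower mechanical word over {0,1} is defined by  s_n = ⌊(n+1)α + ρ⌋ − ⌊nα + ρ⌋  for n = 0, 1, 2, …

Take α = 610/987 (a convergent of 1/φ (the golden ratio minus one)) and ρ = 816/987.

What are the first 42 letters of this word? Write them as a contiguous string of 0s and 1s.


110101101101011010110110101101011011010110

n=0: ⌊(1·610+816)/987⌋ − ⌊(0·610+816)/987⌋ = ⌊1426/987⌋ − ⌊816/987⌋ = 1 − 0 = 1
n=1: ⌊(2·610+816)/987⌋ − ⌊(1·610+816)/987⌋ = ⌊2036/987⌋ − ⌊1426/987⌋ = 2 − 1 = 1
n=2: ⌊(3·610+816)/987⌋ − ⌊(2·610+816)/987⌋ = ⌊2646/987⌋ − ⌊2036/987⌋ = 2 − 2 = 0
n=3: ⌊(4·610+816)/987⌋ − ⌊(3·610+816)/987⌋ = ⌊3256/987⌋ − ⌊2646/987⌋ = 3 − 2 = 1
n=4: ⌊(5·610+816)/987⌋ − ⌊(4·610+816)/987⌋ = ⌊3866/987⌋ − ⌊3256/987⌋ = 3 − 3 = 0
n=5: ⌊(6·610+816)/987⌋ − ⌊(5·610+816)/987⌋ = ⌊4476/987⌋ − ⌊3866/987⌋ = 4 − 3 = 1
n=6: ⌊(7·610+816)/987⌋ − ⌊(6·610+816)/987⌋ = ⌊5086/987⌋ − ⌊4476/987⌋ = 5 − 4 = 1
n=7: ⌊(8·610+816)/987⌋ − ⌊(7·610+816)/987⌋ = ⌊5696/987⌋ − ⌊5086/987⌋ = 5 − 5 = 0
n=8: ⌊(9·610+816)/987⌋ − ⌊(8·610+816)/987⌋ = ⌊6306/987⌋ − ⌊5696/987⌋ = 6 − 5 = 1
n=9: ⌊(10·610+816)/987⌋ − ⌊(9·610+816)/987⌋ = ⌊6916/987⌋ − ⌊6306/987⌋ = 7 − 6 = 1
n=10: ⌊(11·610+816)/987⌋ − ⌊(10·610+816)/987⌋ = ⌊7526/987⌋ − ⌊6916/987⌋ = 7 − 7 = 0
n=11: ⌊(12·610+816)/987⌋ − ⌊(11·610+816)/987⌋ = ⌊8136/987⌋ − ⌊7526/987⌋ = 8 − 7 = 1
n=12: ⌊(13·610+816)/987⌋ − ⌊(12·610+816)/987⌋ = ⌊8746/987⌋ − ⌊8136/987⌋ = 8 − 8 = 0
n=13: ⌊(14·610+816)/987⌋ − ⌊(13·610+816)/987⌋ = ⌊9356/987⌋ − ⌊8746/987⌋ = 9 − 8 = 1
n=14: ⌊(15·610+816)/987⌋ − ⌊(14·610+816)/987⌋ = ⌊9966/987⌋ − ⌊9356/987⌋ = 10 − 9 = 1
n=15: ⌊(16·610+816)/987⌋ − ⌊(15·610+816)/987⌋ = ⌊10576/987⌋ − ⌊9966/987⌋ = 10 − 10 = 0
n=16: ⌊(17·610+816)/987⌋ − ⌊(16·610+816)/987⌋ = ⌊11186/987⌋ − ⌊10576/987⌋ = 11 − 10 = 1
n=17: ⌊(18·610+816)/987⌋ − ⌊(17·610+816)/987⌋ = ⌊11796/987⌋ − ⌊11186/987⌋ = 11 − 11 = 0
n=18: ⌊(19·610+816)/987⌋ − ⌊(18·610+816)/987⌋ = ⌊12406/987⌋ − ⌊11796/987⌋ = 12 − 11 = 1
n=19: ⌊(20·610+816)/987⌋ − ⌊(19·610+816)/987⌋ = ⌊13016/987⌋ − ⌊12406/987⌋ = 13 − 12 = 1
n=20: ⌊(21·610+816)/987⌋ − ⌊(20·610+816)/987⌋ = ⌊13626/987⌋ − ⌊13016/987⌋ = 13 − 13 = 0
n=21: ⌊(22·610+816)/987⌋ − ⌊(21·610+816)/987⌋ = ⌊14236/987⌋ − ⌊13626/987⌋ = 14 − 13 = 1
n=22: ⌊(23·610+816)/987⌋ − ⌊(22·610+816)/987⌋ = ⌊14846/987⌋ − ⌊14236/987⌋ = 15 − 14 = 1
n=23: ⌊(24·610+816)/987⌋ − ⌊(23·610+816)/987⌋ = ⌊15456/987⌋ − ⌊14846/987⌋ = 15 − 15 = 0
n=24: ⌊(25·610+816)/987⌋ − ⌊(24·610+816)/987⌋ = ⌊16066/987⌋ − ⌊15456/987⌋ = 16 − 15 = 1
n=25: ⌊(26·610+816)/987⌋ − ⌊(25·610+816)/987⌋ = ⌊16676/987⌋ − ⌊16066/987⌋ = 16 − 16 = 0
n=26: ⌊(27·610+816)/987⌋ − ⌊(26·610+816)/987⌋ = ⌊17286/987⌋ − ⌊16676/987⌋ = 17 − 16 = 1
n=27: ⌊(28·610+816)/987⌋ − ⌊(27·610+816)/987⌋ = ⌊17896/987⌋ − ⌊17286/987⌋ = 18 − 17 = 1
n=28: ⌊(29·610+816)/987⌋ − ⌊(28·610+816)/987⌋ = ⌊18506/987⌋ − ⌊17896/987⌋ = 18 − 18 = 0
n=29: ⌊(30·610+816)/987⌋ − ⌊(29·610+816)/987⌋ = ⌊19116/987⌋ − ⌊18506/987⌋ = 19 − 18 = 1
n=30: ⌊(31·610+816)/987⌋ − ⌊(30·610+816)/987⌋ = ⌊19726/987⌋ − ⌊19116/987⌋ = 19 − 19 = 0
n=31: ⌊(32·610+816)/987⌋ − ⌊(31·610+816)/987⌋ = ⌊20336/987⌋ − ⌊19726/987⌋ = 20 − 19 = 1
n=32: ⌊(33·610+816)/987⌋ − ⌊(32·610+816)/987⌋ = ⌊20946/987⌋ − ⌊20336/987⌋ = 21 − 20 = 1
n=33: ⌊(34·610+816)/987⌋ − ⌊(33·610+816)/987⌋ = ⌊21556/987⌋ − ⌊20946/987⌋ = 21 − 21 = 0
n=34: ⌊(35·610+816)/987⌋ − ⌊(34·610+816)/987⌋ = ⌊22166/987⌋ − ⌊21556/987⌋ = 22 − 21 = 1
n=35: ⌊(36·610+816)/987⌋ − ⌊(35·610+816)/987⌋ = ⌊22776/987⌋ − ⌊22166/987⌋ = 23 − 22 = 1
n=36: ⌊(37·610+816)/987⌋ − ⌊(36·610+816)/987⌋ = ⌊23386/987⌋ − ⌊22776/987⌋ = 23 − 23 = 0
n=37: ⌊(38·610+816)/987⌋ − ⌊(37·610+816)/987⌋ = ⌊23996/987⌋ − ⌊23386/987⌋ = 24 − 23 = 1
n=38: ⌊(39·610+816)/987⌋ − ⌊(38·610+816)/987⌋ = ⌊24606/987⌋ − ⌊23996/987⌋ = 24 − 24 = 0
n=39: ⌊(40·610+816)/987⌋ − ⌊(39·610+816)/987⌋ = ⌊25216/987⌋ − ⌊24606/987⌋ = 25 − 24 = 1
n=40: ⌊(41·610+816)/987⌋ − ⌊(40·610+816)/987⌋ = ⌊25826/987⌋ − ⌊25216/987⌋ = 26 − 25 = 1
n=41: ⌊(42·610+816)/987⌋ − ⌊(41·610+816)/987⌋ = ⌊26436/987⌋ − ⌊25826/987⌋ = 26 − 26 = 0


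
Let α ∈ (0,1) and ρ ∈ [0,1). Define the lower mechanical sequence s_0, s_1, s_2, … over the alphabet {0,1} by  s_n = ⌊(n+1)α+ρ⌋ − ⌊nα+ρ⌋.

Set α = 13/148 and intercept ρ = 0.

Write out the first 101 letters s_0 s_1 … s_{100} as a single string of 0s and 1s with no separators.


00000000000100000000001000000000001000000000010000000000100000000000100000000001000000000001000000000

n=0: ⌊(1·13)/148⌋ − ⌊(0·13)/148⌋ = ⌊13/148⌋ − ⌊0/148⌋ = 0 − 0 = 0
n=1: ⌊(2·13)/148⌋ − ⌊(1·13)/148⌋ = ⌊26/148⌋ − ⌊13/148⌋ = 0 − 0 = 0
n=2: ⌊(3·13)/148⌋ − ⌊(2·13)/148⌋ = ⌊39/148⌋ − ⌊26/148⌋ = 0 − 0 = 0
n=3: ⌊(4·13)/148⌋ − ⌊(3·13)/148⌋ = ⌊52/148⌋ − ⌊39/148⌋ = 0 − 0 = 0
n=4: ⌊(5·13)/148⌋ − ⌊(4·13)/148⌋ = ⌊65/148⌋ − ⌊52/148⌋ = 0 − 0 = 0
n=5: ⌊(6·13)/148⌋ − ⌊(5·13)/148⌋ = ⌊78/148⌋ − ⌊65/148⌋ = 0 − 0 = 0
n=6: ⌊(7·13)/148⌋ − ⌊(6·13)/148⌋ = ⌊91/148⌋ − ⌊78/148⌋ = 0 − 0 = 0
n=7: ⌊(8·13)/148⌋ − ⌊(7·13)/148⌋ = ⌊104/148⌋ − ⌊91/148⌋ = 0 − 0 = 0
n=8: ⌊(9·13)/148⌋ − ⌊(8·13)/148⌋ = ⌊117/148⌋ − ⌊104/148⌋ = 0 − 0 = 0
n=9: ⌊(10·13)/148⌋ − ⌊(9·13)/148⌋ = ⌊130/148⌋ − ⌊117/148⌋ = 0 − 0 = 0
n=10: ⌊(11·13)/148⌋ − ⌊(10·13)/148⌋ = ⌊143/148⌋ − ⌊130/148⌋ = 0 − 0 = 0
n=11: ⌊(12·13)/148⌋ − ⌊(11·13)/148⌋ = ⌊156/148⌋ − ⌊143/148⌋ = 1 − 0 = 1
n=12: ⌊(13·13)/148⌋ − ⌊(12·13)/148⌋ = ⌊169/148⌋ − ⌊156/148⌋ = 1 − 1 = 0
n=13: ⌊(14·13)/148⌋ − ⌊(13·13)/148⌋ = ⌊182/148⌋ − ⌊169/148⌋ = 1 − 1 = 0
n=14: ⌊(15·13)/148⌋ − ⌊(14·13)/148⌋ = ⌊195/148⌋ − ⌊182/148⌋ = 1 − 1 = 0
n=15: ⌊(16·13)/148⌋ − ⌊(15·13)/148⌋ = ⌊208/148⌋ − ⌊195/148⌋ = 1 − 1 = 0
n=16: ⌊(17·13)/148⌋ − ⌊(16·13)/148⌋ = ⌊221/148⌋ − ⌊208/148⌋ = 1 − 1 = 0
n=17: ⌊(18·13)/148⌋ − ⌊(17·13)/148⌋ = ⌊234/148⌋ − ⌊221/148⌋ = 1 − 1 = 0
n=18: ⌊(19·13)/148⌋ − ⌊(18·13)/148⌋ = ⌊247/148⌋ − ⌊234/148⌋ = 1 − 1 = 0
n=19: ⌊(20·13)/148⌋ − ⌊(19·13)/148⌋ = ⌊260/148⌋ − ⌊247/148⌋ = 1 − 1 = 0
n=20: ⌊(21·13)/148⌋ − ⌊(20·13)/148⌋ = ⌊273/148⌋ − ⌊260/148⌋ = 1 − 1 = 0
n=21: ⌊(22·13)/148⌋ − ⌊(21·13)/148⌋ = ⌊286/148⌋ − ⌊273/148⌋ = 1 − 1 = 0
n=22: ⌊(23·13)/148⌋ − ⌊(22·13)/148⌋ = ⌊299/148⌋ − ⌊286/148⌋ = 2 − 1 = 1
n=23: ⌊(24·13)/148⌋ − ⌊(23·13)/148⌋ = ⌊312/148⌋ − ⌊299/148⌋ = 2 − 2 = 0
n=24: ⌊(25·13)/148⌋ − ⌊(24·13)/148⌋ = ⌊325/148⌋ − ⌊312/148⌋ = 2 − 2 = 0
n=25: ⌊(26·13)/148⌋ − ⌊(25·13)/148⌋ = ⌊338/148⌋ − ⌊325/148⌋ = 2 − 2 = 0
n=26: ⌊(27·13)/148⌋ − ⌊(26·13)/148⌋ = ⌊351/148⌋ − ⌊338/148⌋ = 2 − 2 = 0
n=27: ⌊(28·13)/148⌋ − ⌊(27·13)/148⌋ = ⌊364/148⌋ − ⌊351/148⌋ = 2 − 2 = 0
n=28: ⌊(29·13)/148⌋ − ⌊(28·13)/148⌋ = ⌊377/148⌋ − ⌊364/148⌋ = 2 − 2 = 0
n=29: ⌊(30·13)/148⌋ − ⌊(29·13)/148⌋ = ⌊390/148⌋ − ⌊377/148⌋ = 2 − 2 = 0
n=30: ⌊(31·13)/148⌋ − ⌊(30·13)/148⌋ = ⌊403/148⌋ − ⌊390/148⌋ = 2 − 2 = 0
n=31: ⌊(32·13)/148⌋ − ⌊(31·13)/148⌋ = ⌊416/148⌋ − ⌊403/148⌋ = 2 − 2 = 0
n=32: ⌊(33·13)/148⌋ − ⌊(32·13)/148⌋ = ⌊429/148⌋ − ⌊416/148⌋ = 2 − 2 = 0
n=33: ⌊(34·13)/148⌋ − ⌊(33·13)/148⌋ = ⌊442/148⌋ − ⌊429/148⌋ = 2 − 2 = 0
n=34: ⌊(35·13)/148⌋ − ⌊(34·13)/148⌋ = ⌊455/148⌋ − ⌊442/148⌋ = 3 − 2 = 1
n=35: ⌊(36·13)/148⌋ − ⌊(35·13)/148⌋ = ⌊468/148⌋ − ⌊455/148⌋ = 3 − 3 = 0
n=36: ⌊(37·13)/148⌋ − ⌊(36·13)/148⌋ = ⌊481/148⌋ − ⌊468/148⌋ = 3 − 3 = 0
n=37: ⌊(38·13)/148⌋ − ⌊(37·13)/148⌋ = ⌊494/148⌋ − ⌊481/148⌋ = 3 − 3 = 0
n=38: ⌊(39·13)/148⌋ − ⌊(38·13)/148⌋ = ⌊507/148⌋ − ⌊494/148⌋ = 3 − 3 = 0
n=39: ⌊(40·13)/148⌋ − ⌊(39·13)/148⌋ = ⌊520/148⌋ − ⌊507/148⌋ = 3 − 3 = 0
n=40: ⌊(41·13)/148⌋ − ⌊(40·13)/148⌋ = ⌊533/148⌋ − ⌊520/148⌋ = 3 − 3 = 0
n=41: ⌊(42·13)/148⌋ − ⌊(41·13)/148⌋ = ⌊546/148⌋ − ⌊533/148⌋ = 3 − 3 = 0
n=42: ⌊(43·13)/148⌋ − ⌊(42·13)/148⌋ = ⌊559/148⌋ − ⌊546/148⌋ = 3 − 3 = 0
n=43: ⌊(44·13)/148⌋ − ⌊(43·13)/148⌋ = ⌊572/148⌋ − ⌊559/148⌋ = 3 − 3 = 0
n=44: ⌊(45·13)/148⌋ − ⌊(44·13)/148⌋ = ⌊585/148⌋ − ⌊572/148⌋ = 3 − 3 = 0
n=45: ⌊(46·13)/148⌋ − ⌊(45·13)/148⌋ = ⌊598/148⌋ − ⌊585/148⌋ = 4 − 3 = 1
n=46: ⌊(47·13)/148⌋ − ⌊(46·13)/148⌋ = ⌊611/148⌋ − ⌊598/148⌋ = 4 − 4 = 0
n=47: ⌊(48·13)/148⌋ − ⌊(47·13)/148⌋ = ⌊624/148⌋ − ⌊611/148⌋ = 4 − 4 = 0
n=48: ⌊(49·13)/148⌋ − ⌊(48·13)/148⌋ = ⌊637/148⌋ − ⌊624/148⌋ = 4 − 4 = 0
n=49: ⌊(50·13)/148⌋ − ⌊(49·13)/148⌋ = ⌊650/148⌋ − ⌊637/148⌋ = 4 − 4 = 0
n=50: ⌊(51·13)/148⌋ − ⌊(50·13)/148⌋ = ⌊663/148⌋ − ⌊650/148⌋ = 4 − 4 = 0
n=51: ⌊(52·13)/148⌋ − ⌊(51·13)/148⌋ = ⌊676/148⌋ − ⌊663/148⌋ = 4 − 4 = 0
n=52: ⌊(53·13)/148⌋ − ⌊(52·13)/148⌋ = ⌊689/148⌋ − ⌊676/148⌋ = 4 − 4 = 0
n=53: ⌊(54·13)/148⌋ − ⌊(53·13)/148⌋ = ⌊702/148⌋ − ⌊689/148⌋ = 4 − 4 = 0
n=54: ⌊(55·13)/148⌋ − ⌊(54·13)/148⌋ = ⌊715/148⌋ − ⌊702/148⌋ = 4 − 4 = 0
n=55: ⌊(56·13)/148⌋ − ⌊(55·13)/148⌋ = ⌊728/148⌋ − ⌊715/148⌋ = 4 − 4 = 0
n=56: ⌊(57·13)/148⌋ − ⌊(56·13)/148⌋ = ⌊741/148⌋ − ⌊728/148⌋ = 5 − 4 = 1
n=57: ⌊(58·13)/148⌋ − ⌊(57·13)/148⌋ = ⌊754/148⌋ − ⌊741/148⌋ = 5 − 5 = 0
n=58: ⌊(59·13)/148⌋ − ⌊(58·13)/148⌋ = ⌊767/148⌋ − ⌊754/148⌋ = 5 − 5 = 0
n=59: ⌊(60·13)/148⌋ − ⌊(59·13)/148⌋ = ⌊780/148⌋ − ⌊767/148⌋ = 5 − 5 = 0
n=60: ⌊(61·13)/148⌋ − ⌊(60·13)/148⌋ = ⌊793/148⌋ − ⌊780/148⌋ = 5 − 5 = 0
n=61: ⌊(62·13)/148⌋ − ⌊(61·13)/148⌋ = ⌊806/148⌋ − ⌊793/148⌋ = 5 − 5 = 0
n=62: ⌊(63·13)/148⌋ − ⌊(62·13)/148⌋ = ⌊819/148⌋ − ⌊806/148⌋ = 5 − 5 = 0
n=63: ⌊(64·13)/148⌋ − ⌊(63·13)/148⌋ = ⌊832/148⌋ − ⌊819/148⌋ = 5 − 5 = 0
n=64: ⌊(65·13)/148⌋ − ⌊(64·13)/148⌋ = ⌊845/148⌋ − ⌊832/148⌋ = 5 − 5 = 0
n=65: ⌊(66·13)/148⌋ − ⌊(65·13)/148⌋ = ⌊858/148⌋ − ⌊845/148⌋ = 5 − 5 = 0
n=66: ⌊(67·13)/148⌋ − ⌊(66·13)/148⌋ = ⌊871/148⌋ − ⌊858/148⌋ = 5 − 5 = 0
n=67: ⌊(68·13)/148⌋ − ⌊(67·13)/148⌋ = ⌊884/148⌋ − ⌊871/148⌋ = 5 − 5 = 0
n=68: ⌊(69·13)/148⌋ − ⌊(68·13)/148⌋ = ⌊897/148⌋ − ⌊884/148⌋ = 6 − 5 = 1
n=69: ⌊(70·13)/148⌋ − ⌊(69·13)/148⌋ = ⌊910/148⌋ − ⌊897/148⌋ = 6 − 6 = 0
n=70: ⌊(71·13)/148⌋ − ⌊(70·13)/148⌋ = ⌊923/148⌋ − ⌊910/148⌋ = 6 − 6 = 0
n=71: ⌊(72·13)/148⌋ − ⌊(71·13)/148⌋ = ⌊936/148⌋ − ⌊923/148⌋ = 6 − 6 = 0
n=72: ⌊(73·13)/148⌋ − ⌊(72·13)/148⌋ = ⌊949/148⌋ − ⌊936/148⌋ = 6 − 6 = 0
n=73: ⌊(74·13)/148⌋ − ⌊(73·13)/148⌋ = ⌊962/148⌋ − ⌊949/148⌋ = 6 − 6 = 0
n=74: ⌊(75·13)/148⌋ − ⌊(74·13)/148⌋ = ⌊975/148⌋ − ⌊962/148⌋ = 6 − 6 = 0
n=75: ⌊(76·13)/148⌋ − ⌊(75·13)/148⌋ = ⌊988/148⌋ − ⌊975/148⌋ = 6 − 6 = 0
n=76: ⌊(77·13)/148⌋ − ⌊(76·13)/148⌋ = ⌊1001/148⌋ − ⌊988/148⌋ = 6 − 6 = 0
n=77: ⌊(78·13)/148⌋ − ⌊(77·13)/148⌋ = ⌊1014/148⌋ − ⌊1001/148⌋ = 6 − 6 = 0
n=78: ⌊(79·13)/148⌋ − ⌊(78·13)/148⌋ = ⌊1027/148⌋ − ⌊1014/148⌋ = 6 − 6 = 0
n=79: ⌊(80·13)/148⌋ − ⌊(79·13)/148⌋ = ⌊1040/148⌋ − ⌊1027/148⌋ = 7 − 6 = 1
n=80: ⌊(81·13)/148⌋ − ⌊(80·13)/148⌋ = ⌊1053/148⌋ − ⌊1040/148⌋ = 7 − 7 = 0
n=81: ⌊(82·13)/148⌋ − ⌊(81·13)/148⌋ = ⌊1066/148⌋ − ⌊1053/148⌋ = 7 − 7 = 0
n=82: ⌊(83·13)/148⌋ − ⌊(82·13)/148⌋ = ⌊1079/148⌋ − ⌊1066/148⌋ = 7 − 7 = 0
n=83: ⌊(84·13)/148⌋ − ⌊(83·13)/148⌋ = ⌊1092/148⌋ − ⌊1079/148⌋ = 7 − 7 = 0
n=84: ⌊(85·13)/148⌋ − ⌊(84·13)/148⌋ = ⌊1105/148⌋ − ⌊1092/148⌋ = 7 − 7 = 0
n=85: ⌊(86·13)/148⌋ − ⌊(85·13)/148⌋ = ⌊1118/148⌋ − ⌊1105/148⌋ = 7 − 7 = 0
n=86: ⌊(87·13)/148⌋ − ⌊(86·13)/148⌋ = ⌊1131/148⌋ − ⌊1118/148⌋ = 7 − 7 = 0
n=87: ⌊(88·13)/148⌋ − ⌊(87·13)/148⌋ = ⌊1144/148⌋ − ⌊1131/148⌋ = 7 − 7 = 0
n=88: ⌊(89·13)/148⌋ − ⌊(88·13)/148⌋ = ⌊1157/148⌋ − ⌊1144/148⌋ = 7 − 7 = 0
n=89: ⌊(90·13)/148⌋ − ⌊(89·13)/148⌋ = ⌊1170/148⌋ − ⌊1157/148⌋ = 7 − 7 = 0
n=90: ⌊(91·13)/148⌋ − ⌊(90·13)/148⌋ = ⌊1183/148⌋ − ⌊1170/148⌋ = 7 − 7 = 0
n=91: ⌊(92·13)/148⌋ − ⌊(91·13)/148⌋ = ⌊1196/148⌋ − ⌊1183/148⌋ = 8 − 7 = 1
n=92: ⌊(93·13)/148⌋ − ⌊(92·13)/148⌋ = ⌊1209/148⌋ − ⌊1196/148⌋ = 8 − 8 = 0
n=93: ⌊(94·13)/148⌋ − ⌊(93·13)/148⌋ = ⌊1222/148⌋ − ⌊1209/148⌋ = 8 − 8 = 0
n=94: ⌊(95·13)/148⌋ − ⌊(94·13)/148⌋ = ⌊1235/148⌋ − ⌊1222/148⌋ = 8 − 8 = 0
n=95: ⌊(96·13)/148⌋ − ⌊(95·13)/148⌋ = ⌊1248/148⌋ − ⌊1235/148⌋ = 8 − 8 = 0
n=96: ⌊(97·13)/148⌋ − ⌊(96·13)/148⌋ = ⌊1261/148⌋ − ⌊1248/148⌋ = 8 − 8 = 0
n=97: ⌊(98·13)/148⌋ − ⌊(97·13)/148⌋ = ⌊1274/148⌋ − ⌊1261/148⌋ = 8 − 8 = 0
n=98: ⌊(99·13)/148⌋ − ⌊(98·13)/148⌋ = ⌊1287/148⌋ − ⌊1274/148⌋ = 8 − 8 = 0
n=99: ⌊(100·13)/148⌋ − ⌊(99·13)/148⌋ = ⌊1300/148⌋ − ⌊1287/148⌋ = 8 − 8 = 0
n=100: ⌊(101·13)/148⌋ − ⌊(100·13)/148⌋ = ⌊1313/148⌋ − ⌊1300/148⌋ = 8 − 8 = 0


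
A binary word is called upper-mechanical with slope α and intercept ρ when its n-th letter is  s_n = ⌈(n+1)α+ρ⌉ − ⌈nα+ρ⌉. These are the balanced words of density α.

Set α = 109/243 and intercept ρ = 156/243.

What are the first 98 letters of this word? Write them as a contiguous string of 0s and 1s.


n=0: ⌈(1·109+156)/243⌉ − ⌈(0·109+156)/243⌉ = ⌈265/243⌉ − ⌈156/243⌉ = 2 − 1 = 1
n=1: ⌈(2·109+156)/243⌉ − ⌈(1·109+156)/243⌉ = ⌈374/243⌉ − ⌈265/243⌉ = 2 − 2 = 0
n=2: ⌈(3·109+156)/243⌉ − ⌈(2·109+156)/243⌉ = ⌈483/243⌉ − ⌈374/243⌉ = 2 − 2 = 0
n=3: ⌈(4·109+156)/243⌉ − ⌈(3·109+156)/243⌉ = ⌈592/243⌉ − ⌈483/243⌉ = 3 − 2 = 1
n=4: ⌈(5·109+156)/243⌉ − ⌈(4·109+156)/243⌉ = ⌈701/243⌉ − ⌈592/243⌉ = 3 − 3 = 0
n=5: ⌈(6·109+156)/243⌉ − ⌈(5·109+156)/243⌉ = ⌈810/243⌉ − ⌈701/243⌉ = 4 − 3 = 1
n=6: ⌈(7·109+156)/243⌉ − ⌈(6·109+156)/243⌉ = ⌈919/243⌉ − ⌈810/243⌉ = 4 − 4 = 0
n=7: ⌈(8·109+156)/243⌉ − ⌈(7·109+156)/243⌉ = ⌈1028/243⌉ − ⌈919/243⌉ = 5 − 4 = 1
n=8: ⌈(9·109+156)/243⌉ − ⌈(8·109+156)/243⌉ = ⌈1137/243⌉ − ⌈1028/243⌉ = 5 − 5 = 0
n=9: ⌈(10·109+156)/243⌉ − ⌈(9·109+156)/243⌉ = ⌈1246/243⌉ − ⌈1137/243⌉ = 6 − 5 = 1
n=10: ⌈(11·109+156)/243⌉ − ⌈(10·109+156)/243⌉ = ⌈1355/243⌉ − ⌈1246/243⌉ = 6 − 6 = 0
n=11: ⌈(12·109+156)/243⌉ − ⌈(11·109+156)/243⌉ = ⌈1464/243⌉ − ⌈1355/243⌉ = 7 − 6 = 1
n=12: ⌈(13·109+156)/243⌉ − ⌈(12·109+156)/243⌉ = ⌈1573/243⌉ − ⌈1464/243⌉ = 7 − 7 = 0
n=13: ⌈(14·109+156)/243⌉ − ⌈(13·109+156)/243⌉ = ⌈1682/243⌉ − ⌈1573/243⌉ = 7 − 7 = 0
n=14: ⌈(15·109+156)/243⌉ − ⌈(14·109+156)/243⌉ = ⌈1791/243⌉ − ⌈1682/243⌉ = 8 − 7 = 1
n=15: ⌈(16·109+156)/243⌉ − ⌈(15·109+156)/243⌉ = ⌈1900/243⌉ − ⌈1791/243⌉ = 8 − 8 = 0
n=16: ⌈(17·109+156)/243⌉ − ⌈(16·109+156)/243⌉ = ⌈2009/243⌉ − ⌈1900/243⌉ = 9 − 8 = 1
n=17: ⌈(18·109+156)/243⌉ − ⌈(17·109+156)/243⌉ = ⌈2118/243⌉ − ⌈2009/243⌉ = 9 − 9 = 0
n=18: ⌈(19·109+156)/243⌉ − ⌈(18·109+156)/243⌉ = ⌈2227/243⌉ − ⌈2118/243⌉ = 10 − 9 = 1
n=19: ⌈(20·109+156)/243⌉ − ⌈(19·109+156)/243⌉ = ⌈2336/243⌉ − ⌈2227/243⌉ = 10 − 10 = 0
n=20: ⌈(21·109+156)/243⌉ − ⌈(20·109+156)/243⌉ = ⌈2445/243⌉ − ⌈2336/243⌉ = 11 − 10 = 1
n=21: ⌈(22·109+156)/243⌉ − ⌈(21·109+156)/243⌉ = ⌈2554/243⌉ − ⌈2445/243⌉ = 11 − 11 = 0
n=22: ⌈(23·109+156)/243⌉ − ⌈(22·109+156)/243⌉ = ⌈2663/243⌉ − ⌈2554/243⌉ = 11 − 11 = 0
n=23: ⌈(24·109+156)/243⌉ − ⌈(23·109+156)/243⌉ = ⌈2772/243⌉ − ⌈2663/243⌉ = 12 − 11 = 1
n=24: ⌈(25·109+156)/243⌉ − ⌈(24·109+156)/243⌉ = ⌈2881/243⌉ − ⌈2772/243⌉ = 12 − 12 = 0
n=25: ⌈(26·109+156)/243⌉ − ⌈(25·109+156)/243⌉ = ⌈2990/243⌉ − ⌈2881/243⌉ = 13 − 12 = 1
n=26: ⌈(27·109+156)/243⌉ − ⌈(26·109+156)/243⌉ = ⌈3099/243⌉ − ⌈2990/243⌉ = 13 − 13 = 0
n=27: ⌈(28·109+156)/243⌉ − ⌈(27·109+156)/243⌉ = ⌈3208/243⌉ − ⌈3099/243⌉ = 14 − 13 = 1
n=28: ⌈(29·109+156)/243⌉ − ⌈(28·109+156)/243⌉ = ⌈3317/243⌉ − ⌈3208/243⌉ = 14 − 14 = 0
n=29: ⌈(30·109+156)/243⌉ − ⌈(29·109+156)/243⌉ = ⌈3426/243⌉ − ⌈3317/243⌉ = 15 − 14 = 1
n=30: ⌈(31·109+156)/243⌉ − ⌈(30·109+156)/243⌉ = ⌈3535/243⌉ − ⌈3426/243⌉ = 15 − 15 = 0
n=31: ⌈(32·109+156)/243⌉ − ⌈(31·109+156)/243⌉ = ⌈3644/243⌉ − ⌈3535/243⌉ = 15 − 15 = 0
n=32: ⌈(33·109+156)/243⌉ − ⌈(32·109+156)/243⌉ = ⌈3753/243⌉ − ⌈3644/243⌉ = 16 − 15 = 1
n=33: ⌈(34·109+156)/243⌉ − ⌈(33·109+156)/243⌉ = ⌈3862/243⌉ − ⌈3753/243⌉ = 16 − 16 = 0
n=34: ⌈(35·109+156)/243⌉ − ⌈(34·109+156)/243⌉ = ⌈3971/243⌉ − ⌈3862/243⌉ = 17 − 16 = 1
n=35: ⌈(36·109+156)/243⌉ − ⌈(35·109+156)/243⌉ = ⌈4080/243⌉ − ⌈3971/243⌉ = 17 − 17 = 0
n=36: ⌈(37·109+156)/243⌉ − ⌈(36·109+156)/243⌉ = ⌈4189/243⌉ − ⌈4080/243⌉ = 18 − 17 = 1
n=37: ⌈(38·109+156)/243⌉ − ⌈(37·109+156)/243⌉ = ⌈4298/243⌉ − ⌈4189/243⌉ = 18 − 18 = 0
n=38: ⌈(39·109+156)/243⌉ − ⌈(38·109+156)/243⌉ = ⌈4407/243⌉ − ⌈4298/243⌉ = 19 − 18 = 1
n=39: ⌈(40·109+156)/243⌉ − ⌈(39·109+156)/243⌉ = ⌈4516/243⌉ − ⌈4407/243⌉ = 19 − 19 = 0
n=40: ⌈(41·109+156)/243⌉ − ⌈(40·109+156)/243⌉ = ⌈4625/243⌉ − ⌈4516/243⌉ = 20 − 19 = 1
n=41: ⌈(42·109+156)/243⌉ − ⌈(41·109+156)/243⌉ = ⌈4734/243⌉ − ⌈4625/243⌉ = 20 − 20 = 0
n=42: ⌈(43·109+156)/243⌉ − ⌈(42·109+156)/243⌉ = ⌈4843/243⌉ − ⌈4734/243⌉ = 20 − 20 = 0
n=43: ⌈(44·109+156)/243⌉ − ⌈(43·109+156)/243⌉ = ⌈4952/243⌉ − ⌈4843/243⌉ = 21 − 20 = 1
n=44: ⌈(45·109+156)/243⌉ − ⌈(44·109+156)/243⌉ = ⌈5061/243⌉ − ⌈4952/243⌉ = 21 − 21 = 0
n=45: ⌈(46·109+156)/243⌉ − ⌈(45·109+156)/243⌉ = ⌈5170/243⌉ − ⌈5061/243⌉ = 22 − 21 = 1
n=46: ⌈(47·109+156)/243⌉ − ⌈(46·109+156)/243⌉ = ⌈5279/243⌉ − ⌈5170/243⌉ = 22 − 22 = 0
n=47: ⌈(48·109+156)/243⌉ − ⌈(47·109+156)/243⌉ = ⌈5388/243⌉ − ⌈5279/243⌉ = 23 − 22 = 1
n=48: ⌈(49·109+156)/243⌉ − ⌈(48·109+156)/243⌉ = ⌈5497/243⌉ − ⌈5388/243⌉ = 23 − 23 = 0
n=49: ⌈(50·109+156)/243⌉ − ⌈(49·109+156)/243⌉ = ⌈5606/243⌉ − ⌈5497/243⌉ = 24 − 23 = 1
n=50: ⌈(51·109+156)/243⌉ − ⌈(50·109+156)/243⌉ = ⌈5715/243⌉ − ⌈5606/243⌉ = 24 − 24 = 0
n=51: ⌈(52·109+156)/243⌉ − ⌈(51·109+156)/243⌉ = ⌈5824/243⌉ − ⌈5715/243⌉ = 24 − 24 = 0
n=52: ⌈(53·109+156)/243⌉ − ⌈(52·109+156)/243⌉ = ⌈5933/243⌉ − ⌈5824/243⌉ = 25 − 24 = 1
n=53: ⌈(54·109+156)/243⌉ − ⌈(53·109+156)/243⌉ = ⌈6042/243⌉ − ⌈5933/243⌉ = 25 − 25 = 0
n=54: ⌈(55·109+156)/243⌉ − ⌈(54·109+156)/243⌉ = ⌈6151/243⌉ − ⌈6042/243⌉ = 26 − 25 = 1
n=55: ⌈(56·109+156)/243⌉ − ⌈(55·109+156)/243⌉ = ⌈6260/243⌉ − ⌈6151/243⌉ = 26 − 26 = 0
n=56: ⌈(57·109+156)/243⌉ − ⌈(56·109+156)/243⌉ = ⌈6369/243⌉ − ⌈6260/243⌉ = 27 − 26 = 1
n=57: ⌈(58·109+156)/243⌉ − ⌈(57·109+156)/243⌉ = ⌈6478/243⌉ − ⌈6369/243⌉ = 27 − 27 = 0
n=58: ⌈(59·109+156)/243⌉ − ⌈(58·109+156)/243⌉ = ⌈6587/243⌉ − ⌈6478/243⌉ = 28 − 27 = 1
n=59: ⌈(60·109+156)/243⌉ − ⌈(59·109+156)/243⌉ = ⌈6696/243⌉ − ⌈6587/243⌉ = 28 − 28 = 0
n=60: ⌈(61·109+156)/243⌉ − ⌈(60·109+156)/243⌉ = ⌈6805/243⌉ − ⌈6696/243⌉ = 29 − 28 = 1
n=61: ⌈(62·109+156)/243⌉ − ⌈(61·109+156)/243⌉ = ⌈6914/243⌉ − ⌈6805/243⌉ = 29 − 29 = 0
n=62: ⌈(63·109+156)/243⌉ − ⌈(62·109+156)/243⌉ = ⌈7023/243⌉ − ⌈6914/243⌉ = 29 − 29 = 0
n=63: ⌈(64·109+156)/243⌉ − ⌈(63·109+156)/243⌉ = ⌈7132/243⌉ − ⌈7023/243⌉ = 30 − 29 = 1
n=64: ⌈(65·109+156)/243⌉ − ⌈(64·109+156)/243⌉ = ⌈7241/243⌉ − ⌈7132/243⌉ = 30 − 30 = 0
n=65: ⌈(66·109+156)/243⌉ − ⌈(65·109+156)/243⌉ = ⌈7350/243⌉ − ⌈7241/243⌉ = 31 − 30 = 1
n=66: ⌈(67·109+156)/243⌉ − ⌈(66·109+156)/243⌉ = ⌈7459/243⌉ − ⌈7350/243⌉ = 31 − 31 = 0
n=67: ⌈(68·109+156)/243⌉ − ⌈(67·109+156)/243⌉ = ⌈7568/243⌉ − ⌈7459/243⌉ = 32 − 31 = 1
n=68: ⌈(69·109+156)/243⌉ − ⌈(68·109+156)/243⌉ = ⌈7677/243⌉ − ⌈7568/243⌉ = 32 − 32 = 0
n=69: ⌈(70·109+156)/243⌉ − ⌈(69·109+156)/243⌉ = ⌈7786/243⌉ − ⌈7677/243⌉ = 33 − 32 = 1
n=70: ⌈(71·109+156)/243⌉ − ⌈(70·109+156)/243⌉ = ⌈7895/243⌉ − ⌈7786/243⌉ = 33 − 33 = 0
n=71: ⌈(72·109+156)/243⌉ − ⌈(71·109+156)/243⌉ = ⌈8004/243⌉ − ⌈7895/243⌉ = 33 − 33 = 0
n=72: ⌈(73·109+156)/243⌉ − ⌈(72·109+156)/243⌉ = ⌈8113/243⌉ − ⌈8004/243⌉ = 34 − 33 = 1
n=73: ⌈(74·109+156)/243⌉ − ⌈(73·109+156)/243⌉ = ⌈8222/243⌉ − ⌈8113/243⌉ = 34 − 34 = 0
n=74: ⌈(75·109+156)/243⌉ − ⌈(74·109+156)/243⌉ = ⌈8331/243⌉ − ⌈8222/243⌉ = 35 − 34 = 1
n=75: ⌈(76·109+156)/243⌉ − ⌈(75·109+156)/243⌉ = ⌈8440/243⌉ − ⌈8331/243⌉ = 35 − 35 = 0
n=76: ⌈(77·109+156)/243⌉ − ⌈(76·109+156)/243⌉ = ⌈8549/243⌉ − ⌈8440/243⌉ = 36 − 35 = 1
n=77: ⌈(78·109+156)/243⌉ − ⌈(77·109+156)/243⌉ = ⌈8658/243⌉ − ⌈8549/243⌉ = 36 − 36 = 0
n=78: ⌈(79·109+156)/243⌉ − ⌈(78·109+156)/243⌉ = ⌈8767/243⌉ − ⌈8658/243⌉ = 37 − 36 = 1
n=79: ⌈(80·109+156)/243⌉ − ⌈(79·109+156)/243⌉ = ⌈8876/243⌉ − ⌈8767/243⌉ = 37 − 37 = 0
n=80: ⌈(81·109+156)/243⌉ − ⌈(80·109+156)/243⌉ = ⌈8985/243⌉ − ⌈8876/243⌉ = 37 − 37 = 0
n=81: ⌈(82·109+156)/243⌉ − ⌈(81·109+156)/243⌉ = ⌈9094/243⌉ − ⌈8985/243⌉ = 38 − 37 = 1
n=82: ⌈(83·109+156)/243⌉ − ⌈(82·109+156)/243⌉ = ⌈9203/243⌉ − ⌈9094/243⌉ = 38 − 38 = 0
n=83: ⌈(84·109+156)/243⌉ − ⌈(83·109+156)/243⌉ = ⌈9312/243⌉ − ⌈9203/243⌉ = 39 − 38 = 1
n=84: ⌈(85·109+156)/243⌉ − ⌈(84·109+156)/243⌉ = ⌈9421/243⌉ − ⌈9312/243⌉ = 39 − 39 = 0
n=85: ⌈(86·109+156)/243⌉ − ⌈(85·109+156)/243⌉ = ⌈9530/243⌉ − ⌈9421/243⌉ = 40 − 39 = 1
n=86: ⌈(87·109+156)/243⌉ − ⌈(86·109+156)/243⌉ = ⌈9639/243⌉ − ⌈9530/243⌉ = 40 − 40 = 0
n=87: ⌈(88·109+156)/243⌉ − ⌈(87·109+156)/243⌉ = ⌈9748/243⌉ − ⌈9639/243⌉ = 41 − 40 = 1
n=88: ⌈(89·109+156)/243⌉ − ⌈(88·109+156)/243⌉ = ⌈9857/243⌉ − ⌈9748/243⌉ = 41 − 41 = 0
n=89: ⌈(90·109+156)/243⌉ − ⌈(89·109+156)/243⌉ = ⌈9966/243⌉ − ⌈9857/243⌉ = 42 − 41 = 1
n=90: ⌈(91·109+156)/243⌉ − ⌈(90·109+156)/243⌉ = ⌈10075/243⌉ − ⌈9966/243⌉ = 42 − 42 = 0
n=91: ⌈(92·109+156)/243⌉ − ⌈(91·109+156)/243⌉ = ⌈10184/243⌉ − ⌈10075/243⌉ = 42 − 42 = 0
n=92: ⌈(93·109+156)/243⌉ − ⌈(92·109+156)/243⌉ = ⌈10293/243⌉ − ⌈10184/243⌉ = 43 − 42 = 1
n=93: ⌈(94·109+156)/243⌉ − ⌈(93·109+156)/243⌉ = ⌈10402/243⌉ − ⌈10293/243⌉ = 43 − 43 = 0
n=94: ⌈(95·109+156)/243⌉ − ⌈(94·109+156)/243⌉ = ⌈10511/243⌉ − ⌈10402/243⌉ = 44 − 43 = 1
n=95: ⌈(96·109+156)/243⌉ − ⌈(95·109+156)/243⌉ = ⌈10620/243⌉ − ⌈10511/243⌉ = 44 − 44 = 0
n=96: ⌈(97·109+156)/243⌉ − ⌈(96·109+156)/243⌉ = ⌈10729/243⌉ − ⌈10620/243⌉ = 45 − 44 = 1
n=97: ⌈(98·109+156)/243⌉ − ⌈(97·109+156)/243⌉ = ⌈10838/243⌉ − ⌈10729/243⌉ = 45 − 45 = 0

10010101010100101010100101010100101010101001010101001010101010010101010010101010010101010100101010
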